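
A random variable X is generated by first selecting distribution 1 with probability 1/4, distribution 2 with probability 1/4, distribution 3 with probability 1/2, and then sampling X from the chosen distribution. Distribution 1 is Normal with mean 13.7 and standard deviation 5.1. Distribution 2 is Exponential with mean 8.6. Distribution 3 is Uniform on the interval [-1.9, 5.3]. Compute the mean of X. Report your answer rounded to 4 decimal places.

Component means — 1: 13.7; 2: 8.6; 3: 1.7.
E[X] = 0.25·13.7 + 0.25·8.6 + 0.5·1.7 = 6.425.

6.4250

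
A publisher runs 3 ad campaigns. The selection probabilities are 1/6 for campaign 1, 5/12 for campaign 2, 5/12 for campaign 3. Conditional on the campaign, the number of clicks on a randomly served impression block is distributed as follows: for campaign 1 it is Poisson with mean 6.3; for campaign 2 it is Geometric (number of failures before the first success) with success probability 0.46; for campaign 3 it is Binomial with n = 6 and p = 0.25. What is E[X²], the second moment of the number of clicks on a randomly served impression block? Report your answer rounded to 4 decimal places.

10.7088

For each component E[X²] = Var + (mean)², giving 1: 45.99; 2: 3.93006; 3: 3.375.
Overall E[X²] = 0.166667·45.99 + 0.416667·3.93006 + 0.416667·3.375 = 10.7088.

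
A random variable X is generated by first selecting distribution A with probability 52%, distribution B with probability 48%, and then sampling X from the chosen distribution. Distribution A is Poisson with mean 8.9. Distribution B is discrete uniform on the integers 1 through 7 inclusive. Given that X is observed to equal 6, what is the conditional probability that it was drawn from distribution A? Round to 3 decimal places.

Likelihoods P(X=6 | ·): A: 0.0941427; B: 0.142857.
Posterior ∝ prior × likelihood. Numerator for A: 0.52·0.0941427 = 0.0489542.
Normalizing constant: 0.52·0.0941427 + 0.48·0.142857 = 0.117526.
P(A | observation) = 0.0489542 / 0.117526 = 0.416541.

0.417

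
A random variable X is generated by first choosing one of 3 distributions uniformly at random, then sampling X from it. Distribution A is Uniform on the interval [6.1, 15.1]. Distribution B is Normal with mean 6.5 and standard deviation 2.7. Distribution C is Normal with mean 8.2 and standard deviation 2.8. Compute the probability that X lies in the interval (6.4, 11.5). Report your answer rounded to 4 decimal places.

Conditional on each component, P(6.4 < X < 11.5): A: 0.566667; B: 0.482749; C: 0.620557.
By total probability, P(6.4 < X < 11.5) = 0.333333·0.566667 + 0.333333·0.482749 + 0.333333·0.620557 = 0.556658.

0.5567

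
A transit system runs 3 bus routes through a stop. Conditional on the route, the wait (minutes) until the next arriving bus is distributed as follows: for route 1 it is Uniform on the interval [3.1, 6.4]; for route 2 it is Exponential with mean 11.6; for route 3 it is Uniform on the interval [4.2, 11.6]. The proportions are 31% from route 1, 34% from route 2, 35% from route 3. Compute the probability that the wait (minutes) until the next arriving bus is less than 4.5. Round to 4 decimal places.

Conditional on each route, P(X < 4.5): 1: 0.424242; 2: 0.321541; 3: 0.0405405.
By total probability, P(X < 4.5) = 0.31·0.424242 + 0.34·0.321541 + 0.35·0.0405405 = 0.255028.

0.2550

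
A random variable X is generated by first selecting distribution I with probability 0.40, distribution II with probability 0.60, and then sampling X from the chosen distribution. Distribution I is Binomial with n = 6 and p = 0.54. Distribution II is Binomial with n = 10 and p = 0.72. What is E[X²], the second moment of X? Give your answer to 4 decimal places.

For each component E[X²] = Var + (mean)², giving I: 11.988; II: 53.856.
Overall E[X²] = 0.4·11.988 + 0.6·53.856 = 37.1088.

37.1088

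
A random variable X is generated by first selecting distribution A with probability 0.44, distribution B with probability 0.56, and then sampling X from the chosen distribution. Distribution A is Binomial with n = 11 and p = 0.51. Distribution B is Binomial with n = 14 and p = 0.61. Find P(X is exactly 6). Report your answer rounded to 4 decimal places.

0.1474

Conditional on each component, P(X = 6): A: 0.229638; B: 0.082804.
By total probability, P(X = 6) = 0.44·0.229638 + 0.56·0.082804 = 0.147411.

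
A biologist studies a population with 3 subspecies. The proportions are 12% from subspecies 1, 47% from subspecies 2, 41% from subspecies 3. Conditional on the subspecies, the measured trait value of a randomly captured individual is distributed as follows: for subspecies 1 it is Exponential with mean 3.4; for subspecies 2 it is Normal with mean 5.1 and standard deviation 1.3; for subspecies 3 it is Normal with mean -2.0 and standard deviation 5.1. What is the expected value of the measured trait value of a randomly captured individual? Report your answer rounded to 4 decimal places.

Component means — 1: 3.4; 2: 5.1; 3: -2.
E[X] = 0.12·3.4 + 0.47·5.1 + 0.41·-2 = 1.985.

1.9850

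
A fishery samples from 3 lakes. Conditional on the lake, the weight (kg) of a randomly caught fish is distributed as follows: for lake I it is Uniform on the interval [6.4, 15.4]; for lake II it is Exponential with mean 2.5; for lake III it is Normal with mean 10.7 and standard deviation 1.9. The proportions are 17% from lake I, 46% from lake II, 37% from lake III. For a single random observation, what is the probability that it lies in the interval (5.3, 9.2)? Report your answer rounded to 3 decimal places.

0.175

Conditional on each lake, P(5.3 < X < 9.2): I: 0.311111; II: 0.0948087; III: 0.212677.
By total probability, P(5.3 < X < 9.2) = 0.17·0.311111 + 0.46·0.0948087 + 0.37·0.212677 = 0.175191.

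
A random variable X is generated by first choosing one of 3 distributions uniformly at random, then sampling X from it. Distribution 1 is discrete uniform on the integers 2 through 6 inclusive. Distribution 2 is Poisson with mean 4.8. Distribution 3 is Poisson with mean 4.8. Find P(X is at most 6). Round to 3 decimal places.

0.861

Conditional on each component, P(X ≤ 6): 1: 1; 2: 0.790805; 3: 0.790805.
By total probability, P(X ≤ 6) = 0.333333·1 + 0.333333·0.790805 + 0.333333·0.790805 = 0.860536.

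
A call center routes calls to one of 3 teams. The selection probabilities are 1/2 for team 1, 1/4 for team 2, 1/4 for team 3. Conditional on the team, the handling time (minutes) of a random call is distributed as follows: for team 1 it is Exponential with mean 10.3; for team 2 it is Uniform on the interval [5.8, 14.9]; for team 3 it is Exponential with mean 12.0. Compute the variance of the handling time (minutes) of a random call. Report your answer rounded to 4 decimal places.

91.3019

Per component, 1: μ=10.3, E[X²]=212.18; 2: μ=10.35, E[X²]=114.023; 3: μ=12, E[X²]=288.
E[X] = 0.5·10.3 + 0.25·10.35 + 0.25·12 = 10.7375.
E[X²] = 0.5·212.18 + 0.25·114.023 + 0.25·288 = 206.596.
Var(X) = E[X²] − (E[X])² = 206.596 − 115.294 = 91.3019.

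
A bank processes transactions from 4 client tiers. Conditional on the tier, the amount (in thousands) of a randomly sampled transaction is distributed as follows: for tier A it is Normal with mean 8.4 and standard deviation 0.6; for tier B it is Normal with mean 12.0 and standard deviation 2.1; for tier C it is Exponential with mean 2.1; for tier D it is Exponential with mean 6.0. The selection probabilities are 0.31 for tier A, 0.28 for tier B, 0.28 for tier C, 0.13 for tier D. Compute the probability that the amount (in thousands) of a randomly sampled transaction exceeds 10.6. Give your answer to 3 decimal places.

0.233

Conditional on each tier, P(X > 10.6): A: 0.000122866; B: 0.747507; C: 0.00642461; D: 0.170902.
By total probability, P(X > 10.6) = 0.31·0.000122866 + 0.28·0.747507 + 0.28·0.00642461 + 0.13·0.170902 = 0.233356.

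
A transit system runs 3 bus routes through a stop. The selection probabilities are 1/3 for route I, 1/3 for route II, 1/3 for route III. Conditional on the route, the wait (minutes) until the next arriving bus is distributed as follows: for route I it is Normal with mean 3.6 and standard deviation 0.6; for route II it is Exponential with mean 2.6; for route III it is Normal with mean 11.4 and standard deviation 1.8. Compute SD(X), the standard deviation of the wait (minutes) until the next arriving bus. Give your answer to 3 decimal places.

Per component, I: μ=3.6, E[X²]=13.32; II: μ=2.6, E[X²]=13.52; III: μ=11.4, E[X²]=133.2.
E[X] = 0.333333·3.6 + 0.333333·2.6 + 0.333333·11.4 = 5.86667.
E[X²] = 0.333333·13.32 + 0.333333·13.52 + 0.333333·133.2 = 53.3467.
Var(X) = E[X²] − (E[X])² = 53.3467 − 34.4178 = 18.9289.
SD(X) = √18.9289 = 4.35073.

4.351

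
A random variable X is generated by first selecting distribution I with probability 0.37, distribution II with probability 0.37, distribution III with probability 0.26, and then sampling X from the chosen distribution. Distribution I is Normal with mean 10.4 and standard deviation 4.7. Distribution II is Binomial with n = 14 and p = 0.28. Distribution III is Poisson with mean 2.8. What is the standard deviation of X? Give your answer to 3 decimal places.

Per component, I: μ=10.4, E[X²]=130.25; II: μ=3.92, E[X²]=18.1888; III: μ=2.8, E[X²]=10.64.
E[X] = 0.37·10.4 + 0.37·3.92 + 0.26·2.8 = 6.0264.
E[X²] = 0.37·130.25 + 0.37·18.1888 + 0.26·10.64 = 57.6888.
Var(X) = E[X²] − (E[X])² = 57.6888 − 36.3175 = 21.3713.
SD(X) = √21.3713 = 4.62291.

4.623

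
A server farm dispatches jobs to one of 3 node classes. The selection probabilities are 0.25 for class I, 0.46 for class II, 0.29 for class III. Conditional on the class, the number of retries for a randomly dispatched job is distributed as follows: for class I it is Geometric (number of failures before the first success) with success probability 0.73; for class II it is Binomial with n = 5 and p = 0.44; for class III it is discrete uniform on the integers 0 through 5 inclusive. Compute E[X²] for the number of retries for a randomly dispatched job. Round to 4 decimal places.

5.6123

For each component E[X²] = Var + (mean)², giving I: 0.64346; II: 6.072; III: 9.16667.
Overall E[X²] = 0.25·0.64346 + 0.46·6.072 + 0.29·9.16667 = 5.61232.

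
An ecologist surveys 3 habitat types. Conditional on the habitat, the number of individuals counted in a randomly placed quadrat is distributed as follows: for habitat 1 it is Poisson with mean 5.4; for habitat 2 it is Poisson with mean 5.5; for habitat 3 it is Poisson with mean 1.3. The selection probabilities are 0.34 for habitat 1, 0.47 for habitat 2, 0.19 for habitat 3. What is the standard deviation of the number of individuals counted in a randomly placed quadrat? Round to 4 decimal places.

2.7075

Per component, 1: μ=5.4, E[X²]=34.56; 2: μ=5.5, E[X²]=35.75; 3: μ=1.3, E[X²]=2.99.
E[X] = 0.34·5.4 + 0.47·5.5 + 0.19·1.3 = 4.668.
E[X²] = 0.34·34.56 + 0.47·35.75 + 0.19·2.99 = 29.121.
Var(X) = E[X²] − (E[X])² = 29.121 − 21.7902 = 7.33078.
SD(X) = √7.33078 = 2.70754.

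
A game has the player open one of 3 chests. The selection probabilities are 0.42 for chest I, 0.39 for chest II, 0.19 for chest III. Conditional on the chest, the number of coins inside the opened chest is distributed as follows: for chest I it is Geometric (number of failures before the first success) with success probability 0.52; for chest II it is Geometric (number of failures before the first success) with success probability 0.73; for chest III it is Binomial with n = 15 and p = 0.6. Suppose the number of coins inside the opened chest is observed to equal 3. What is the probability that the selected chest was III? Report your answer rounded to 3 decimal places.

Likelihoods P(X=3 | ·): I: 0.0575078; II: 0.0143686; III: 0.00164886.
Posterior ∝ prior × likelihood. Numerator for III: 0.19·0.00164886 = 0.000313284.
Normalizing constant: 0.42·0.0575078 + 0.39·0.0143686 + 0.19·0.00164886 = 0.0300703.
P(III | observation) = 0.000313284 / 0.0300703 = 0.0104184.

0.010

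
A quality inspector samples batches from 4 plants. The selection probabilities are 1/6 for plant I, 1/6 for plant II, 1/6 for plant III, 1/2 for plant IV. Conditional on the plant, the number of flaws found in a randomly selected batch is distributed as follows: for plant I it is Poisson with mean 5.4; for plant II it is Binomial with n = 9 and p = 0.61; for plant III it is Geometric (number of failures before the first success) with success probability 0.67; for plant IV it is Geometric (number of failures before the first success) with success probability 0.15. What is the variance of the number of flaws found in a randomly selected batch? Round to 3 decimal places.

Per component, I: μ=5.4, E[X²]=34.56; II: μ=5.49, E[X²]=32.2812; III: μ=0.492537, E[X²]=0.977723; IV: μ=5.66667, E[X²]=69.8889.
E[X] = 0.166667·5.4 + 0.166667·5.49 + 0.166667·0.492537 + 0.5·5.66667 = 4.73042.
E[X²] = 0.166667·34.56 + 0.166667·32.2812 + 0.166667·0.977723 + 0.5·69.8889 = 46.2476.
Var(X) = E[X²] − (E[X])² = 46.2476 − 22.3769 = 23.8707.

23.871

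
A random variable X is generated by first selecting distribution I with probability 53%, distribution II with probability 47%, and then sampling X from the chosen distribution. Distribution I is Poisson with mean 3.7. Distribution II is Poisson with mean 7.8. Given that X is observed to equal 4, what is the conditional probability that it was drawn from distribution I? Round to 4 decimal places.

0.7750

Likelihoods P(X=4 | ·): I: 0.193066; II: 0.0631932.
Posterior ∝ prior × likelihood. Numerator for I: 0.53·0.193066 = 0.102325.
Normalizing constant: 0.53·0.193066 + 0.47·0.0631932 = 0.132026.
P(I | observation) = 0.102325 / 0.132026 = 0.775038.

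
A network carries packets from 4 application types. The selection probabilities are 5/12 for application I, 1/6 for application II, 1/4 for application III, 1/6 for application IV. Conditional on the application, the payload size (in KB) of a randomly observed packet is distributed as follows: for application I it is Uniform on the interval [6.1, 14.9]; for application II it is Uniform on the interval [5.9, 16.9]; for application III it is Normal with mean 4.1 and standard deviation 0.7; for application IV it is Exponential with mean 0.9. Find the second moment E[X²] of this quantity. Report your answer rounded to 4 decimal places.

For each component E[X²] = Var + (mean)², giving I: 116.703; II: 140.043; III: 17.3; IV: 1.62.
Overall E[X²] = 0.416667·116.703 + 0.166667·140.043 + 0.25·17.3 + 0.166667·1.62 = 76.5619.

76.5619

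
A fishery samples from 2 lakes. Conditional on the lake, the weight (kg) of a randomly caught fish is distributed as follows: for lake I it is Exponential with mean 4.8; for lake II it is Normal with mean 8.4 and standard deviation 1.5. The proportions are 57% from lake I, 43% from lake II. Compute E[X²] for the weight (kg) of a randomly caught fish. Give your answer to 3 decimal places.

For each component E[X²] = Var + (mean)², giving I: 46.08; II: 72.81.
Overall E[X²] = 0.57·46.08 + 0.43·72.81 = 57.5739.

57.574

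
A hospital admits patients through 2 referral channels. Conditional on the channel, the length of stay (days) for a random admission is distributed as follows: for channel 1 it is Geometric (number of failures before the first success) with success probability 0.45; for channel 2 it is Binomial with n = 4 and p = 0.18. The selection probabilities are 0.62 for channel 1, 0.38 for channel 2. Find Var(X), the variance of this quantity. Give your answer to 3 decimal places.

Per component, 1: μ=1.22222, E[X²]=4.20988; 2: μ=0.72, E[X²]=1.1088.
E[X] = 0.62·1.22222 + 0.38·0.72 = 1.03138.
E[X²] = 0.62·4.20988 + 0.38·1.1088 = 3.03147.
Var(X) = E[X²] − (E[X])² = 3.03147 − 1.06374 = 1.96773.

1.968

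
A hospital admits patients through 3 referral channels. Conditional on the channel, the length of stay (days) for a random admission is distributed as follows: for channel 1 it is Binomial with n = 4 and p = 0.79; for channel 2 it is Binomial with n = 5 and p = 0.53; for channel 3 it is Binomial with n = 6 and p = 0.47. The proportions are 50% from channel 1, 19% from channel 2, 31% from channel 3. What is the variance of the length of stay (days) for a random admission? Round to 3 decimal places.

1.076

Per component, 1: μ=3.16, E[X²]=10.6492; 2: μ=2.65, E[X²]=8.268; 3: μ=2.82, E[X²]=9.447.
E[X] = 0.5·3.16 + 0.19·2.65 + 0.31·2.82 = 2.9577.
E[X²] = 0.5·10.6492 + 0.19·8.268 + 0.31·9.447 = 9.82409.
Var(X) = E[X²] − (E[X])² = 9.82409 − 8.74799 = 1.0761.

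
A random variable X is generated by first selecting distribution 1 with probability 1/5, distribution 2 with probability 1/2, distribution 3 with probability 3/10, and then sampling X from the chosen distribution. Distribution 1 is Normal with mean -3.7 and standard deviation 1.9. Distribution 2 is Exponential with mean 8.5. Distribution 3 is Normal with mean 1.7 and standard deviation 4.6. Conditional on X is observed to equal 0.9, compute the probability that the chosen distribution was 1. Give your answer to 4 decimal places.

0.0277

Likelihoods f(0.9 | ·): 1: 0.0112034; 2: 0.105827; 3: 0.0854249.
Posterior ∝ prior × likelihood. Numerator for 1: 0.2·0.0112034 = 0.00224067.
Normalizing constant: 0.2·0.0112034 + 0.5·0.105827 + 0.3·0.0854249 = 0.0807817.
P(1 | observation) = 0.00224067 / 0.0807817 = 0.0277374.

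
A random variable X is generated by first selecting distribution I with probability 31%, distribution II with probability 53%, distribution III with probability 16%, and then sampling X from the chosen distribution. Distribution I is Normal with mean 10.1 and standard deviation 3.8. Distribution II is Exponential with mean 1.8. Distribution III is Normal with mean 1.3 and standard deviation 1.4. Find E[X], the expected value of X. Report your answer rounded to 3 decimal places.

4.293

Component means — I: 10.1; II: 1.8; III: 1.3.
E[X] = 0.31·10.1 + 0.53·1.8 + 0.16·1.3 = 4.293.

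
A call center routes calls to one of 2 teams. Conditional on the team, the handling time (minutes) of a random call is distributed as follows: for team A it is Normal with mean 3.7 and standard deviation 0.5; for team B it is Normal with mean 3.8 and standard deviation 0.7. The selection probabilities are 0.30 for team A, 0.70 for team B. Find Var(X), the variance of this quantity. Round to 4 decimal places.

Per component, A: μ=3.7, E[X²]=13.94; B: μ=3.8, E[X²]=14.93.
E[X] = 0.3·3.7 + 0.7·3.8 = 3.77.
E[X²] = 0.3·13.94 + 0.7·14.93 = 14.633.
Var(X) = E[X²] − (E[X])² = 14.633 − 14.2129 = 0.4201.

0.4201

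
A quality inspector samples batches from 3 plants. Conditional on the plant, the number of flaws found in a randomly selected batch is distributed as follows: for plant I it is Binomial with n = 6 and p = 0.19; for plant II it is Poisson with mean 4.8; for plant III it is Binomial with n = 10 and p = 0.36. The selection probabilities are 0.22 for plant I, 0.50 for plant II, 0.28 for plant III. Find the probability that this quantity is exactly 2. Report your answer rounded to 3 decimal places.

0.145

Conditional on each plant, P(X = 2): I: 0.233098; II: 0.0948067; III: 0.164156.
By total probability, P(X = 2) = 0.22·0.233098 + 0.5·0.0948067 + 0.28·0.164156 = 0.144649.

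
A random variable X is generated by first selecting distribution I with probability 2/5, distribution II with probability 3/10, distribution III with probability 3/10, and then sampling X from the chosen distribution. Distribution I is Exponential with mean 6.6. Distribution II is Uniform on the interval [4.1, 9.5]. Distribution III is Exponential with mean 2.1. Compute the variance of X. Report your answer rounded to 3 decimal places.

Per component, I: μ=6.6, E[X²]=87.12; II: μ=6.8, E[X²]=48.67; III: μ=2.1, E[X²]=8.82.
E[X] = 0.4·6.6 + 0.3·6.8 + 0.3·2.1 = 5.31.
E[X²] = 0.4·87.12 + 0.3·48.67 + 0.3·8.82 = 52.095.
Var(X) = E[X²] − (E[X])² = 52.095 − 28.1961 = 23.8989.

23.899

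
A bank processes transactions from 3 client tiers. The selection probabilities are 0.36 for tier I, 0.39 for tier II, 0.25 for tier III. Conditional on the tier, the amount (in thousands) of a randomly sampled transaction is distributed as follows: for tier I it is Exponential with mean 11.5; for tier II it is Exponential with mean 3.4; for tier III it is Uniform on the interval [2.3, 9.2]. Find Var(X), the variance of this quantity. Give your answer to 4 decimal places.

65.8360

Per component, I: μ=11.5, E[X²]=264.5; II: μ=3.4, E[X²]=23.12; III: μ=5.75, E[X²]=37.03.
E[X] = 0.36·11.5 + 0.39·3.4 + 0.25·5.75 = 6.9035.
E[X²] = 0.36·264.5 + 0.39·23.12 + 0.25·37.03 = 113.494.
Var(X) = E[X²] − (E[X])² = 113.494 − 47.6583 = 65.836.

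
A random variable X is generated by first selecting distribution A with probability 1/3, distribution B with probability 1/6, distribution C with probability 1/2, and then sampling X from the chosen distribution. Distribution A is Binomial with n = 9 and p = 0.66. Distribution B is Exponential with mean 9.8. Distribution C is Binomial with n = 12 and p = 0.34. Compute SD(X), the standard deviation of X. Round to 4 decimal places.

Per component, A: μ=5.94, E[X²]=37.3032; B: μ=9.8, E[X²]=192.08; C: μ=4.08, E[X²]=19.3392.
E[X] = 0.333333·5.94 + 0.166667·9.8 + 0.5·4.08 = 5.65333.
E[X²] = 0.333333·37.3032 + 0.166667·192.08 + 0.5·19.3392 = 54.1173.
Var(X) = E[X²] − (E[X])² = 54.1173 − 31.9602 = 22.1572.
SD(X) = √22.1572 = 4.70714.

4.7071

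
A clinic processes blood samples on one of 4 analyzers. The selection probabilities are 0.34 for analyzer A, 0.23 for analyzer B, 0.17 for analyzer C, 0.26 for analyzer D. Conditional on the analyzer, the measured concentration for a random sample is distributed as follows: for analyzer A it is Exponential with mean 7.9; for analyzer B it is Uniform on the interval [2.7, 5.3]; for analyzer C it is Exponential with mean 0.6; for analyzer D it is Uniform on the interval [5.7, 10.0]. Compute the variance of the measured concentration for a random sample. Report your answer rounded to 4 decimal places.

29.7422

Per component, A: μ=7.9, E[X²]=124.82; B: μ=4, E[X²]=16.5633; C: μ=0.6, E[X²]=0.72; D: μ=7.85, E[X²]=63.1633.
E[X] = 0.34·7.9 + 0.23·4 + 0.17·0.6 + 0.26·7.85 = 5.749.
E[X²] = 0.34·124.82 + 0.23·16.5633 + 0.17·0.72 + 0.26·63.1633 = 62.7932.
Var(X) = E[X²] − (E[X])² = 62.7932 − 33.051 = 29.7422.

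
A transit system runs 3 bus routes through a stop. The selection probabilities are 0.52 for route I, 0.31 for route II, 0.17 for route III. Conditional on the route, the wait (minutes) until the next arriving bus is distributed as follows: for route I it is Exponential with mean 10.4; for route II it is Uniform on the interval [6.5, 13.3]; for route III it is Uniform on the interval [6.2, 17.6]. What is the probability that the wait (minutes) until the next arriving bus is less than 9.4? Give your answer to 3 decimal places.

0.489

Conditional on each route, P(X < 9.4): I: 0.594991; II: 0.426471; III: 0.280702.
By total probability, P(X < 9.4) = 0.52·0.594991 + 0.31·0.426471 + 0.17·0.280702 = 0.489321.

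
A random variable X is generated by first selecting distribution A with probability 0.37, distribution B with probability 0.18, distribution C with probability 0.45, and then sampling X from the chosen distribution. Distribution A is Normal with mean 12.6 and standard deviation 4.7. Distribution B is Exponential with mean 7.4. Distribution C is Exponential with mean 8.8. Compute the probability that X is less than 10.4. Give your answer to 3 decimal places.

0.566

Conditional on each component, P(X < 10.4): A: 0.319862; B: 0.754732; C: 0.693279.
By total probability, P(X < 10.4) = 0.37·0.319862 + 0.18·0.754732 + 0.45·0.693279 = 0.566176.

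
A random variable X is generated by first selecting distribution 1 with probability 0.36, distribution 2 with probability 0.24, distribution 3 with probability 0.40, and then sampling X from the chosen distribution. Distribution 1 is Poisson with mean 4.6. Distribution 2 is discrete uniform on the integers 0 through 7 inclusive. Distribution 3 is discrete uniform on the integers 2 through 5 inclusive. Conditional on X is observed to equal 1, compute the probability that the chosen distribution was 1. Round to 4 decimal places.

Likelihoods P(X=1 | ·): 1: 0.0462384; 2: 0.125; 3: 0.
Posterior ∝ prior × likelihood. Numerator for 1: 0.36·0.0462384 = 0.0166458.
Normalizing constant: 0.36·0.0462384 + 0.24·0.125 + 0.4·0 = 0.0466458.
P(1 | observation) = 0.0166458 / 0.0466458 = 0.356856.

0.3569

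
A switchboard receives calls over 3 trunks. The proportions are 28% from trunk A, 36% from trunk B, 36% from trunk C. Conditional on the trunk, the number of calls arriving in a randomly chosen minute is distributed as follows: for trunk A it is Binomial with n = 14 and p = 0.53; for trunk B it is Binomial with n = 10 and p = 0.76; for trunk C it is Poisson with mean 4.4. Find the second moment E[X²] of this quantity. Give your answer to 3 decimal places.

46.396

For each component E[X²] = Var + (mean)², giving A: 58.5438; B: 59.584; C: 23.76.
Overall E[X²] = 0.28·58.5438 + 0.36·59.584 + 0.36·23.76 = 46.3961.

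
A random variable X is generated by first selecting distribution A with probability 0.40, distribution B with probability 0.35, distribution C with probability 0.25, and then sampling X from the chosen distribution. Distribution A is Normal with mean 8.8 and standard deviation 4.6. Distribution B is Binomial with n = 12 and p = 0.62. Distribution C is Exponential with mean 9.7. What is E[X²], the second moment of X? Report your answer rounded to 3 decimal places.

For each component E[X²] = Var + (mean)², giving A: 98.6; B: 58.1808; C: 188.18.
Overall E[X²] = 0.4·98.6 + 0.35·58.1808 + 0.25·188.18 = 106.848.

106.848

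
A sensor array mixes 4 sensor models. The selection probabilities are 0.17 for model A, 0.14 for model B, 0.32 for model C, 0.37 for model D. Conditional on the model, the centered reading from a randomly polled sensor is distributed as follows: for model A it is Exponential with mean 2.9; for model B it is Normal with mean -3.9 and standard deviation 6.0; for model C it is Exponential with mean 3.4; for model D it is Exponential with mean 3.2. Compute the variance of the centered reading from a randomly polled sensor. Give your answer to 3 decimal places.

Per component, A: μ=2.9, E[X²]=16.82; B: μ=-3.9, E[X²]=51.21; C: μ=3.4, E[X²]=23.12; D: μ=3.2, E[X²]=20.48.
E[X] = 0.17·2.9 + 0.14·-3.9 + 0.32·3.4 + 0.37·3.2 = 2.219.
E[X²] = 0.17·16.82 + 0.14·51.21 + 0.32·23.12 + 0.37·20.48 = 25.0048.
Var(X) = E[X²] − (E[X])² = 25.0048 − 4.92396 = 20.0808.

20.081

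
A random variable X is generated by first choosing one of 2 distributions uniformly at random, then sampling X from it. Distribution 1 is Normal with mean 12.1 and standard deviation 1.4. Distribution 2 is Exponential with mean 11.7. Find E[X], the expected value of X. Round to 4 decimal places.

11.9000

Component means — 1: 12.1; 2: 11.7.
E[X] = 0.5·12.1 + 0.5·11.7 = 11.9.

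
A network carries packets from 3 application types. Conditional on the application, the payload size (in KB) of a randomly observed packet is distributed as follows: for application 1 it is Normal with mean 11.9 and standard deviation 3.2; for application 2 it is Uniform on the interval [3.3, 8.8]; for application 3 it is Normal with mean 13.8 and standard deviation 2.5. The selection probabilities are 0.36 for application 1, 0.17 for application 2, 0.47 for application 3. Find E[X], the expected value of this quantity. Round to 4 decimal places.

Component means — 1: 11.9; 2: 6.05; 3: 13.8.
E[X] = 0.36·11.9 + 0.17·6.05 + 0.47·13.8 = 11.7985.

11.7985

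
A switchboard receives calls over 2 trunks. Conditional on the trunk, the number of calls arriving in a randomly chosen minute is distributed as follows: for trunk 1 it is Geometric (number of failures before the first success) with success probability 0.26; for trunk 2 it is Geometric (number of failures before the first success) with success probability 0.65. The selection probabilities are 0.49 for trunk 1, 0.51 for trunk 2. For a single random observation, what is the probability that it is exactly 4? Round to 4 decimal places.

0.0432

Conditional on each trunk, P(X = 4): 1: 0.0779651; 2: 0.00975406.
By total probability, P(X = 4) = 0.49·0.0779651 + 0.51·0.00975406 = 0.0431775.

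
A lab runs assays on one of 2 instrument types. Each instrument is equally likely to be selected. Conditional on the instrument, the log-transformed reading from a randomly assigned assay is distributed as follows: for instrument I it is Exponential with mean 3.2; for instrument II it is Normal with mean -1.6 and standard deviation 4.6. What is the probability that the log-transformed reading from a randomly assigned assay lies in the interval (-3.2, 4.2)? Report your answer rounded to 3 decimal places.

Conditional on each instrument, P(-3.2 < X < 4.2): I: 0.730854; II: 0.532337.
By total probability, P(-3.2 < X < 4.2) = 0.5·0.730854 + 0.5·0.532337 = 0.631595.

0.632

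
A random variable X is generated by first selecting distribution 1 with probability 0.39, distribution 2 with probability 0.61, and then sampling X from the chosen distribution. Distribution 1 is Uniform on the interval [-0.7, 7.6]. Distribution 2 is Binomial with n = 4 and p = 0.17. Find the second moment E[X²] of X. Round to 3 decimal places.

7.507

For each component E[X²] = Var + (mean)², giving 1: 17.6433; 2: 1.0268.
Overall E[X²] = 0.39·17.6433 + 0.61·1.0268 = 7.50725.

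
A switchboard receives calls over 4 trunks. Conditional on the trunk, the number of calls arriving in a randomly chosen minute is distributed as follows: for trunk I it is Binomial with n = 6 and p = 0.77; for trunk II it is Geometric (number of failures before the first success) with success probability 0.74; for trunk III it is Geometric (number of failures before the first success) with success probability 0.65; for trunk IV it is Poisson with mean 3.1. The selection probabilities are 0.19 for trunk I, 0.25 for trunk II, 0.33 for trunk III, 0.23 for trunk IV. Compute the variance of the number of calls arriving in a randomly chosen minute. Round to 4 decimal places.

Per component, I: μ=4.62, E[X²]=22.407; II: μ=0.351351, E[X²]=0.598247; III: μ=0.538462, E[X²]=1.11834; IV: μ=3.1, E[X²]=12.71.
E[X] = 0.19·4.62 + 0.25·0.351351 + 0.33·0.538462 + 0.23·3.1 = 1.85633.
E[X²] = 0.19·22.407 + 0.25·0.598247 + 0.33·1.11834 + 0.23·12.71 = 7.69924.
Var(X) = E[X²] − (E[X])² = 7.69924 − 3.44596 = 4.25328.

4.2533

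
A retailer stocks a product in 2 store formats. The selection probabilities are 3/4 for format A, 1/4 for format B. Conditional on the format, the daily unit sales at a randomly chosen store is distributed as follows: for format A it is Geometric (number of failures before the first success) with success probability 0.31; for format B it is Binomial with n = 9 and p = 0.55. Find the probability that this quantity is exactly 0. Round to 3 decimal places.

Conditional on each format, P(X = 0): A: 0.31; B: 0.000756681.
By total probability, P(X = 0) = 0.75·0.31 + 0.25·0.000756681 = 0.232689.

0.233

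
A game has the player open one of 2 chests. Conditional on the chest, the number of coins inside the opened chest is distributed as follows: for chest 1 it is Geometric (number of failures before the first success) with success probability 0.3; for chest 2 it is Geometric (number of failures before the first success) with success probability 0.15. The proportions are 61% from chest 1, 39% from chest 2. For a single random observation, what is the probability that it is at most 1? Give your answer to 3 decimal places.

Conditional on each chest, P(X ≤ 1): 1: 0.51; 2: 0.2775.
By total probability, P(X ≤ 1) = 0.61·0.51 + 0.39·0.2775 = 0.419325.

0.419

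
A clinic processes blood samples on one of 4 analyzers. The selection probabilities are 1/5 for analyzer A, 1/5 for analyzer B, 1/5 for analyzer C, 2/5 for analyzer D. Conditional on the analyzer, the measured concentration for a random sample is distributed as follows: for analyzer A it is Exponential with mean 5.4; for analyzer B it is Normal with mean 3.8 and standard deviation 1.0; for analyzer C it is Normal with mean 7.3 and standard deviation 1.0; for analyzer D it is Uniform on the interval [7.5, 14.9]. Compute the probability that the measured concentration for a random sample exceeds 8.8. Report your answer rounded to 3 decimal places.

Conditional on each analyzer, P(X > 8.8): A: 0.196002; B: 2.86652e-07; C: 0.0668072; D: 0.824324.
By total probability, P(X > 8.8) = 0.2·0.196002 + 0.2·2.86652e-07 + 0.2·0.0668072 + 0.4·0.824324 = 0.382292.

0.382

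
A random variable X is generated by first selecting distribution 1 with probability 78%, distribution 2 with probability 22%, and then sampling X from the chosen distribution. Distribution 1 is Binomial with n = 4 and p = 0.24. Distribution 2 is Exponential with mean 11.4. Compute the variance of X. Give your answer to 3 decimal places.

47.864

Per component, 1: μ=0.96, E[X²]=1.6512; 2: μ=11.4, E[X²]=259.92.
E[X] = 0.78·0.96 + 0.22·11.4 = 3.2568.
E[X²] = 0.78·1.6512 + 0.22·259.92 = 58.4703.
Var(X) = E[X²] − (E[X])² = 58.4703 − 10.6067 = 47.8636.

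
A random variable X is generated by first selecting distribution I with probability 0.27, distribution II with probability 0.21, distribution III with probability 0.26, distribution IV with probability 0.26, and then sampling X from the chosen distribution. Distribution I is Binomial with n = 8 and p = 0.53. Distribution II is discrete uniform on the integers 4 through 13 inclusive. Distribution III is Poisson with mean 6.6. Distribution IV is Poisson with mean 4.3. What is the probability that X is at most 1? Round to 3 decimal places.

0.028

Conditional on each component, P(X ≤ 1): I: 0.0238619; II: 0; III: 0.0103388; IV: 0.0719134.
By total probability, P(X ≤ 1) = 0.27·0.0238619 + 0.21·0 + 0.26·0.0103388 + 0.26·0.0719134 = 0.0278283.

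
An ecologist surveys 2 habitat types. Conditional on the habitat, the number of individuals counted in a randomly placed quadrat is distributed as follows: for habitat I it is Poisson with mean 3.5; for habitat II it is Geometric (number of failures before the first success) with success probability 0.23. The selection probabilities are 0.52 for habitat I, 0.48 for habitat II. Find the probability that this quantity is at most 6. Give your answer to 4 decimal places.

Conditional on each habitat, P(X ≤ 6): I: 0.934712; II: 0.839515.
By total probability, P(X ≤ 6) = 0.52·0.934712 + 0.48·0.839515 = 0.889017.

0.8890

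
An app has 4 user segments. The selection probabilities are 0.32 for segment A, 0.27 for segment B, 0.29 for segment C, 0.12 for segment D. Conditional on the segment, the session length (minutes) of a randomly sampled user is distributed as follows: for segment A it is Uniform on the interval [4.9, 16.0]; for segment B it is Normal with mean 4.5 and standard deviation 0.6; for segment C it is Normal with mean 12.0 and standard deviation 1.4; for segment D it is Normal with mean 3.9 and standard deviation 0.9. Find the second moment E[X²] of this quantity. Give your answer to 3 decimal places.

For each component E[X²] = Var + (mean)², giving A: 119.47; B: 20.61; C: 145.96; D: 16.02.
Overall E[X²] = 0.32·119.47 + 0.27·20.61 + 0.29·145.96 + 0.12·16.02 = 88.0459.

88.046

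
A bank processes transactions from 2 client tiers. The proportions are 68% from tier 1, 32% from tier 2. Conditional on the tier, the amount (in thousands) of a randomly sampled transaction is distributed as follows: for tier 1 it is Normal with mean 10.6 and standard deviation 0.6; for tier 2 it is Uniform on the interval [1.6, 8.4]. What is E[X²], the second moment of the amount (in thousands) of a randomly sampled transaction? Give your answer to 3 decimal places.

85.883

For each component E[X²] = Var + (mean)², giving 1: 112.72; 2: 28.8533.
Overall E[X²] = 0.68·112.72 + 0.32·28.8533 = 85.8827.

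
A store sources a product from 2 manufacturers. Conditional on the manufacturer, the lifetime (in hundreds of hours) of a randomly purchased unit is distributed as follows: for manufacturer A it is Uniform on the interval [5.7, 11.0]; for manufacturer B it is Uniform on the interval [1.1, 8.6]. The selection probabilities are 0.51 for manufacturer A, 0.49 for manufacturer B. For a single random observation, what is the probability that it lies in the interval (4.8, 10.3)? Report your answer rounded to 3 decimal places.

Conditional on each manufacturer, P(4.8 < X < 10.3): A: 0.867925; B: 0.506667.
By total probability, P(4.8 < X < 10.3) = 0.51·0.867925 + 0.49·0.506667 = 0.690908.

0.691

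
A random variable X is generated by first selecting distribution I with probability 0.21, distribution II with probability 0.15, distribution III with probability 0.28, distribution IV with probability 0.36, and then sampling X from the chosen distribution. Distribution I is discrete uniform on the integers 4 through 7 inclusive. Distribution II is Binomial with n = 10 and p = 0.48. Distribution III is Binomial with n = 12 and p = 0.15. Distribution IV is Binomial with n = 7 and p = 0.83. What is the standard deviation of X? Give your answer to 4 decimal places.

Per component, I: μ=5.5, E[X²]=31.5; II: μ=4.8, E[X²]=25.536; III: μ=1.8, E[X²]=4.77; IV: μ=5.81, E[X²]=34.7438.
E[X] = 0.21·5.5 + 0.15·4.8 + 0.28·1.8 + 0.36·5.81 = 4.4706.
E[X²] = 0.21·31.5 + 0.15·25.536 + 0.28·4.77 + 0.36·34.7438 = 24.2888.
Var(X) = E[X²] − (E[X])² = 24.2888 − 19.9863 = 4.3025.
SD(X) = √4.3025 = 2.07425.

2.0742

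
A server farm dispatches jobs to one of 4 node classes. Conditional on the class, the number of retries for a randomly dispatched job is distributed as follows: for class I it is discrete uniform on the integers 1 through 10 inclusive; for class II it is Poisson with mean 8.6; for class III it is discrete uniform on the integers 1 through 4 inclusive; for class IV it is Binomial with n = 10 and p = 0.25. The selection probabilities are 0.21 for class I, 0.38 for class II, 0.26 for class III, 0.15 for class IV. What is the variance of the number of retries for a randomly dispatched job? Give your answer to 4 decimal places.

Per component, I: μ=5.5, E[X²]=38.5; II: μ=8.6, E[X²]=82.56; III: μ=2.5, E[X²]=7.5; IV: μ=2.5, E[X²]=8.125.
E[X] = 0.21·5.5 + 0.38·8.6 + 0.26·2.5 + 0.15·2.5 = 5.448.
E[X²] = 0.21·38.5 + 0.38·82.56 + 0.26·7.5 + 0.15·8.125 = 42.6265.
Var(X) = E[X²] − (E[X])² = 42.6265 − 29.6807 = 12.9458.

12.9458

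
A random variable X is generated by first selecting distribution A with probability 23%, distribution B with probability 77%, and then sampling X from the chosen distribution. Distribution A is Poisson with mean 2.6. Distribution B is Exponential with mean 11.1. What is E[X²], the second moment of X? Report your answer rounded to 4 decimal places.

For each component E[X²] = Var + (mean)², giving A: 9.36; B: 246.42.
Overall E[X²] = 0.23·9.36 + 0.77·246.42 = 191.896.

191.8962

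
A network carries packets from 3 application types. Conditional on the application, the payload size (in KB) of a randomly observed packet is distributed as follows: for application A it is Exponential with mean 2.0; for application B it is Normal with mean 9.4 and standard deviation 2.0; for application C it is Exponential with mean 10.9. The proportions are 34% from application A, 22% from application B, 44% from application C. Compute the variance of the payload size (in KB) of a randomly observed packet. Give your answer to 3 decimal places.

70.680

Per component, A: μ=2, E[X²]=8; B: μ=9.4, E[X²]=92.36; C: μ=10.9, E[X²]=237.62.
E[X] = 0.34·2 + 0.22·9.4 + 0.44·10.9 = 7.544.
E[X²] = 0.34·8 + 0.22·92.36 + 0.44·237.62 = 127.592.
Var(X) = E[X²] − (E[X])² = 127.592 − 56.9119 = 70.6801.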